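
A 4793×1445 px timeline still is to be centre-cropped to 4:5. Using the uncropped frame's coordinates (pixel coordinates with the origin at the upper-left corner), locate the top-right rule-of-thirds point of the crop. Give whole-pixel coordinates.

4793/1445 > 4/5, so the 4:5 crop keeps the full height 1445 and trims width to 1445 × 4/5 = 1156.00 px.
Left offset = (4793 − 1156.00)/2 = 1818.50 px; top offset = 0.
Top-right is two-thirds across and one-third down within the crop:
x = 1818.50 + 2 × 1156.00/3 ≈ 2589; y = 0.00 + 1 × 1445.00/3 ≈ 482.

x = 2589 px, y = 482 px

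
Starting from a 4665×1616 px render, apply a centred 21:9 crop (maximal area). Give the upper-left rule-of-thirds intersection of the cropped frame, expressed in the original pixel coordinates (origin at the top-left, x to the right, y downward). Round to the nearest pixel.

4665/1616 > 21/9, so the 21:9 crop keeps the full height 1616 and trims width to 1616 × 21/9 = 3770.67 px.
Left offset = (4665 − 3770.67)/2 = 447.17 px; top offset = 0.
Upper-left is one-third across and one-third down within the crop:
x = 447.17 + 1 × 3770.67/3 ≈ 1704; y = 0.00 + 1 × 1616.00/3 ≈ 539.

(1704, 539)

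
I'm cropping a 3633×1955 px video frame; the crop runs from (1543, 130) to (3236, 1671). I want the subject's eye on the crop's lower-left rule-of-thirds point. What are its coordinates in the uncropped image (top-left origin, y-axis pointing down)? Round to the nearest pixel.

(2107, 1157)

Crop width = 3236 − 1543 = 1693 px; one third is 564.33 px.
Crop height = 1671 − 130 = 1541 px; one third is 513.67 px.
The lower-left point is one-third across and two-thirds down within the crop:
x = 1543 + 1 × 564.33 ≈ 2107; y = 130 + 2 × 513.67 ≈ 1157.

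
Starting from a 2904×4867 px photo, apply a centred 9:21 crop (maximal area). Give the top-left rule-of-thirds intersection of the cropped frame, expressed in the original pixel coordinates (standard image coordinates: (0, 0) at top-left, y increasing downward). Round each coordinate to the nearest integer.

2904/4867 > 9/21, so the 9:21 crop keeps the full height 4867 and trims width to 4867 × 9/21 = 2085.86 px.
Left offset = (2904 − 2085.86)/2 = 409.07 px; top offset = 0.
Top-left is one-third across and one-third down within the crop:
x = 409.07 + 1 × 2085.86/3 ≈ 1104; y = 0.00 + 1 × 4867.00/3 ≈ 1622.

x = 1104 px, y = 1622 px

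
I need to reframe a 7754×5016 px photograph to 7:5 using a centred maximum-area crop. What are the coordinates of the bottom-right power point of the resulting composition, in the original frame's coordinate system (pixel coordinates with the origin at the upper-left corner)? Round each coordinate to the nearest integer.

7754/5016 > 7/5, so the 7:5 crop keeps the full height 5016 and trims width to 5016 × 7/5 = 7022.40 px.
Left offset = (7754 − 7022.40)/2 = 365.80 px; top offset = 0.
Bottom-right is two-thirds across and two-thirds down within the crop:
x = 365.80 + 2 × 7022.40/3 ≈ 5047; y = 0.00 + 2 × 5016.00/3 ≈ 3344.

(5047, 3344)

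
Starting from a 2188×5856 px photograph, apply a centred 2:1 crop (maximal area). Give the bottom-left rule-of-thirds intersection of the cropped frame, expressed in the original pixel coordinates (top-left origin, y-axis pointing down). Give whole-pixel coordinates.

(729, 3110)

2188/5856 < 2/1, so the 2:1 crop keeps the full width 2188 and trims height to 2188 × 1/2 = 1094.00 px.
Top offset = (5856 − 1094.00)/2 = 2381.00 px; left offset = 0.
Bottom-left is one-third across and two-thirds down within the crop:
x = 0.00 + 1 × 2188.00/3 ≈ 729; y = 2381.00 + 2 × 1094.00/3 ≈ 3110.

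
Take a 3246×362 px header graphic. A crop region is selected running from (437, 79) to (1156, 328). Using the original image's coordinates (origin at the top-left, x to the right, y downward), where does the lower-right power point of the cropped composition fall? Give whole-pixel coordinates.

x = 916 px, y = 245 px

Crop width = 1156 − 437 = 719 px; one third is 239.67 px.
Crop height = 328 − 79 = 249 px; one third is 83.00 px.
The lower-right point is two-thirds across and two-thirds down within the crop:
x = 437 + 2 × 239.67 ≈ 916; y = 79 + 2 × 83.00 ≈ 245.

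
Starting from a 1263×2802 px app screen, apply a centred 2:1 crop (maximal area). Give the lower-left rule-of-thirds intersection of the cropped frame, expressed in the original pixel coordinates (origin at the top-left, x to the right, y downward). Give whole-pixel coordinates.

(421, 1506)

1263/2802 < 2/1, so the 2:1 crop keeps the full width 1263 and trims height to 1263 × 1/2 = 631.50 px.
Top offset = (2802 − 631.50)/2 = 1085.25 px; left offset = 0.
Lower-left is one-third across and two-thirds down within the crop:
x = 0.00 + 1 × 1263.00/3 ≈ 421; y = 1085.25 + 2 × 631.50/3 ≈ 1506.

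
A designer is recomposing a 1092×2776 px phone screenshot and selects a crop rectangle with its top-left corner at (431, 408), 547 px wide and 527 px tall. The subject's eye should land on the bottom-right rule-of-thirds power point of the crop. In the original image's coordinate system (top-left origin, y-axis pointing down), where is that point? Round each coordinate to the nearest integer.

One third of the crop width 547 is 182.33 px.
One third of the crop height 527 is 175.67 px.
The bottom-right point is two-thirds across and two-thirds down within the crop:
x = 431 + 2 × 182.33 ≈ 796; y = 408 + 2 × 175.67 ≈ 759.

(796, 759)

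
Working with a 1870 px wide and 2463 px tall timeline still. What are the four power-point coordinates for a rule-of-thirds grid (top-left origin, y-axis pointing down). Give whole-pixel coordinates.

One third of 1870 is 623.33; one third of 2463 is 821.
Vertical third lines at x = 623 and x = 1247; horizontal third lines at y = 821 and y = 1642.

(623, 821), (1247, 821), (623, 1642), (1247, 1642)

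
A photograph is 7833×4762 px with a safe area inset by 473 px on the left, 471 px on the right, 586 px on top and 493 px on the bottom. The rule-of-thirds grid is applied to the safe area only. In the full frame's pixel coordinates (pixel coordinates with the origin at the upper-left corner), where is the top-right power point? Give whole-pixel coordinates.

Content width = 7833 − 473 − 471 = 6889 px; content height = 4762 − 586 − 493 = 3683 px.
Top-right is two-thirds across and one-third down within the safe area.
x = 473 + 2 × 6889/3 = 473 + 4592.67 ≈ 5066
y = 586 + 1 × 3683/3 = 586 + 1227.67 ≈ 1814

x = 5066 px, y = 1814 px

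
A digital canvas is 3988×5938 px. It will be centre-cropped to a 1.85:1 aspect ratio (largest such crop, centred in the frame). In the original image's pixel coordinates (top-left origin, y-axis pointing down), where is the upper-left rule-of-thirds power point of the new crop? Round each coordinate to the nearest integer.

x = 1329 px, y = 2610 px

3988/5938 < 1.85/1, so the 1.85:1 crop keeps the full width 3988 and trims height to 3988 × 1/1.85 = 2155.68 px.
Top offset = (5938 − 2155.68)/2 = 1891.16 px; left offset = 0.
Upper-left is one-third across and one-third down within the crop:
x = 0.00 + 1 × 3988.00/3 ≈ 1329; y = 1891.16 + 1 × 2155.68/3 ≈ 2610.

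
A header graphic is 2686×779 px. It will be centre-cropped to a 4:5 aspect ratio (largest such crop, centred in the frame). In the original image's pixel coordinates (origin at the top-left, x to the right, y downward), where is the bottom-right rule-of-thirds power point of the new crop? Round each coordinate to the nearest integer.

(1447, 519)

2686/779 > 4/5, so the 4:5 crop keeps the full height 779 and trims width to 779 × 4/5 = 623.20 px.
Left offset = (2686 − 623.20)/2 = 1031.40 px; top offset = 0.
Bottom-right is two-thirds across and two-thirds down within the crop:
x = 1031.40 + 2 × 623.20/3 ≈ 1447; y = 0.00 + 2 × 779.00/3 ≈ 519.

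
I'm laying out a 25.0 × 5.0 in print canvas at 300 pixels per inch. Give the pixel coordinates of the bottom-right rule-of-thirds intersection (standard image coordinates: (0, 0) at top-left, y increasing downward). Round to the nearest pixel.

In pixels the canvas is 25.0 × 300 = 7500 wide and 5.0 × 300 = 1500 tall.
The bottom-right point is two-thirds across and two-thirds down:
x = 2 × 7500/3 ≈ 5000; y = 2 × 1500/3 ≈ 1000.

x = 5000 px, y = 1000 px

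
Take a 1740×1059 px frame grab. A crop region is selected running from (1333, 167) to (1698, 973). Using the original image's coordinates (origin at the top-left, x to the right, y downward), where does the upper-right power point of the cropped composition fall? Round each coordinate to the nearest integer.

Crop width = 1698 − 1333 = 365 px; one third is 121.67 px.
Crop height = 973 − 167 = 806 px; one third is 268.67 px.
The upper-right point is two-thirds across and one-third down within the crop:
x = 1333 + 2 × 121.67 ≈ 1576; y = 167 + 1 × 268.67 ≈ 436.

(1576, 436)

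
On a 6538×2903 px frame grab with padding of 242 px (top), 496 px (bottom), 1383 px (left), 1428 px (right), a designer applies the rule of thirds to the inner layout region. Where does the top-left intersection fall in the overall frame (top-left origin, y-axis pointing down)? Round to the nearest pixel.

(2625, 964)

Content width = 6538 − 1383 − 1428 = 3727 px; content height = 2903 − 242 − 496 = 2165 px.
Top-left is one-third across and one-third down within the inner layout region.
x = 1383 + 1 × 3727/3 = 1383 + 1242.33 ≈ 2625
y = 242 + 1 × 2165/3 = 242 + 721.67 ≈ 964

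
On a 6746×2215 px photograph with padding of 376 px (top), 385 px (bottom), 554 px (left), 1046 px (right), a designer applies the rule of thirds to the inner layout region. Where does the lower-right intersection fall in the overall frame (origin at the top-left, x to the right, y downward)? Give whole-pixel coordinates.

x = 3985 px, y = 1345 px

Content width = 6746 − 554 − 1046 = 5146 px; content height = 2215 − 376 − 385 = 1454 px.
Lower-right is two-thirds across and two-thirds down within the inner layout region.
x = 554 + 2 × 5146/3 = 554 + 3430.67 ≈ 3985
y = 376 + 2 × 1454/3 = 376 + 969.33 ≈ 1345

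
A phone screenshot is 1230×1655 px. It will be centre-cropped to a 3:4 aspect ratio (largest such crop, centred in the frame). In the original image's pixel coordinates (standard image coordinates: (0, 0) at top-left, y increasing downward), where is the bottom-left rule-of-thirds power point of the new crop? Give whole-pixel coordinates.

x = 410 px, y = 1101 px

1230/1655 < 3/4, so the 3:4 crop keeps the full width 1230 and trims height to 1230 × 4/3 = 1640.00 px.
Top offset = (1655 − 1640.00)/2 = 7.50 px; left offset = 0.
Bottom-left is one-third across and two-thirds down within the crop:
x = 0.00 + 1 × 1230.00/3 ≈ 410; y = 7.50 + 2 × 1640.00/3 ≈ 1101.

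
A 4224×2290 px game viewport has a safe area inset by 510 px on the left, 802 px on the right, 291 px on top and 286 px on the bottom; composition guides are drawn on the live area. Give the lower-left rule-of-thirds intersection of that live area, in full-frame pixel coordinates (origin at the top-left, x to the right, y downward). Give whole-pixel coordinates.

x = 1481 px, y = 1433 px

Content width = 4224 − 510 − 802 = 2912 px; content height = 2290 − 291 − 286 = 1713 px.
Lower-left is one-third across and two-thirds down within the live area.
x = 510 + 1 × 2912/3 = 510 + 970.67 ≈ 1481
y = 291 + 2 × 1713/3 = 291 + 1142.00 ≈ 1433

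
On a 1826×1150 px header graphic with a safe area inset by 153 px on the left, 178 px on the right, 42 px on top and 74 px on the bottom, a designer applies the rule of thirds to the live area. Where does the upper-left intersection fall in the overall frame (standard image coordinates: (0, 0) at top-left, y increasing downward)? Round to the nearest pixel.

(651, 387)

Content width = 1826 − 153 − 178 = 1495 px; content height = 1150 − 42 − 74 = 1034 px.
Upper-left is one-third across and one-third down within the live area.
x = 153 + 1 × 1495/3 = 153 + 498.33 ≈ 651
y = 42 + 1 × 1034/3 = 42 + 344.67 ≈ 387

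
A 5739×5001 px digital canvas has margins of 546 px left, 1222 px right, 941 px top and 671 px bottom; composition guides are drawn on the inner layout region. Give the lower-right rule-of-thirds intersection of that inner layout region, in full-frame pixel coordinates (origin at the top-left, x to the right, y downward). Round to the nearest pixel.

Content width = 5739 − 546 − 1222 = 3971 px; content height = 5001 − 941 − 671 = 3389 px.
Lower-right is two-thirds across and two-thirds down within the inner layout region.
x = 546 + 2 × 3971/3 = 546 + 2647.33 ≈ 3193
y = 941 + 2 × 3389/3 = 941 + 2259.33 ≈ 3200

x = 3193 px, y = 3200 px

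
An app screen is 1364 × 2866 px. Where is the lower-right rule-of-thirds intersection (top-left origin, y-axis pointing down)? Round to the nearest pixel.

The lower-right point sits two-thirds of the way across and two-thirds of the way down.
x = 2 × 1364/3 ≈ 909; y = 2 × 2866/3 ≈ 1911.

(909, 1911)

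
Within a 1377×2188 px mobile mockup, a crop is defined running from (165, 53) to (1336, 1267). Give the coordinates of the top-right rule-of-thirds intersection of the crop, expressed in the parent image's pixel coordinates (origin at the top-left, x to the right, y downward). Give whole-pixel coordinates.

Crop width = 1336 − 165 = 1171 px; one third is 390.33 px.
Crop height = 1267 − 53 = 1214 px; one third is 404.67 px.
The top-right point is two-thirds across and one-third down within the crop:
x = 165 + 2 × 390.33 ≈ 946; y = 53 + 1 × 404.67 ≈ 458.

(946, 458)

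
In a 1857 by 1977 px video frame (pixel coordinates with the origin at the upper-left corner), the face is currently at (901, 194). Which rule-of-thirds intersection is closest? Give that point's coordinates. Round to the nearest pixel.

(619, 659)

Third lines: x ∈ {619, 1238}, y ∈ {659, 1318}.
901 is closer to x = 619; 194 is closer to y = 659.
So the nearest intersection is the upper-left power point.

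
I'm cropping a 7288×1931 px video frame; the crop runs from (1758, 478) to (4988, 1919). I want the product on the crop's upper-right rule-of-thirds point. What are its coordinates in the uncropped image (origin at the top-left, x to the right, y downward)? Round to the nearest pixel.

Crop width = 4988 − 1758 = 3230 px; one third is 1076.67 px.
Crop height = 1919 − 478 = 1441 px; one third is 480.33 px.
The upper-right point is two-thirds across and one-third down within the crop:
x = 1758 + 2 × 1076.67 ≈ 3911; y = 478 + 1 × 480.33 ≈ 958.

x = 3911 px, y = 958 px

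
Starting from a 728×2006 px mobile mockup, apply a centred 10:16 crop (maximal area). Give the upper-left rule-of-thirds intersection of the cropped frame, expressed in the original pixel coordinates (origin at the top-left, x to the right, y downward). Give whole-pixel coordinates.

728/2006 < 10/16, so the 10:16 crop keeps the full width 728 and trims height to 728 × 16/10 = 1164.80 px.
Top offset = (2006 − 1164.80)/2 = 420.60 px; left offset = 0.
Upper-left is one-third across and one-third down within the crop:
x = 0.00 + 1 × 728.00/3 ≈ 243; y = 420.60 + 1 × 1164.80/3 ≈ 809.

(243, 809)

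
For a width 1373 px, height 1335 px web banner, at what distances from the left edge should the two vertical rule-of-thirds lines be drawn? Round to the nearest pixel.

1373 / 3 = 457.67, so the vertical lines sit at one and two thirds of 1373.

x = 458 px and x = 915 px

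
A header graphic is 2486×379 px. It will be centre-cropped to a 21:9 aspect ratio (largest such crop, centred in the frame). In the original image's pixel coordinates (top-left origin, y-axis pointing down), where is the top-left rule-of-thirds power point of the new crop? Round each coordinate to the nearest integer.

2486/379 > 21/9, so the 21:9 crop keeps the full height 379 and trims width to 379 × 21/9 = 884.33 px.
Left offset = (2486 − 884.33)/2 = 800.83 px; top offset = 0.
Top-left is one-third across and one-third down within the crop:
x = 800.83 + 1 × 884.33/3 ≈ 1096; y = 0.00 + 1 × 379.00/3 ≈ 126.

(1096, 126)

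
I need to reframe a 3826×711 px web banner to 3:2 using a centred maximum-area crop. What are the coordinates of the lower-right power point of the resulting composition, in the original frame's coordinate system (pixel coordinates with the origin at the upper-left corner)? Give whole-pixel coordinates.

3826/711 > 3/2, so the 3:2 crop keeps the full height 711 and trims width to 711 × 3/2 = 1066.50 px.
Left offset = (3826 − 1066.50)/2 = 1379.75 px; top offset = 0.
Lower-right is two-thirds across and two-thirds down within the crop:
x = 1379.75 + 2 × 1066.50/3 ≈ 2091; y = 0.00 + 2 × 711.00/3 ≈ 474.

x = 2091 px, y = 474 px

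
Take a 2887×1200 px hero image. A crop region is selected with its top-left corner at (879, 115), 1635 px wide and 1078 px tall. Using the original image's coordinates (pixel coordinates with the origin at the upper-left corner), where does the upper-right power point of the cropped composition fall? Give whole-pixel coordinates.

(1969, 474)

One third of the crop width 1635 is 545.00 px.
One third of the crop height 1078 is 359.33 px.
The upper-right point is two-thirds across and one-third down within the crop:
x = 879 + 2 × 545.00 ≈ 1969; y = 115 + 1 × 359.33 ≈ 474.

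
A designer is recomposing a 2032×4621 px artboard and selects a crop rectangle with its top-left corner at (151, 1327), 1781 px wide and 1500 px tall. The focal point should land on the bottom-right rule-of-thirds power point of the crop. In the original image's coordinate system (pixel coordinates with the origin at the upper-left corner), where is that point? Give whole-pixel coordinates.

(1338, 2327)

One third of the crop width 1781 is 593.67 px.
One third of the crop height 1500 is 500.00 px.
The bottom-right point is two-thirds across and two-thirds down within the crop:
x = 151 + 2 × 593.67 ≈ 1338; y = 1327 + 2 × 500.00 ≈ 2327.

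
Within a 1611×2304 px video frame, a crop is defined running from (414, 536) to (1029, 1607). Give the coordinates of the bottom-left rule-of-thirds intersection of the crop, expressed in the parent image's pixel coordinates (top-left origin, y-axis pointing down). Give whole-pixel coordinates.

x = 619 px, y = 1250 px

Crop width = 1029 − 414 = 615 px; one third is 205.00 px.
Crop height = 1607 − 536 = 1071 px; one third is 357.00 px.
The bottom-left point is one-third across and two-thirds down within the crop:
x = 414 + 1 × 205.00 ≈ 619; y = 536 + 2 × 357.00 ≈ 1250.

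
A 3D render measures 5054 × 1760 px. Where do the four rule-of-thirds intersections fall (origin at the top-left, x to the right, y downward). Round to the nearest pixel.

(1685, 587), (3369, 587), (1685, 1173), (3369, 1173)

One third of 5054 is 1684.67; one third of 1760 is 586.67.
Vertical third lines at x = 1685 and x = 3369; horizontal third lines at y = 587 and y = 1173.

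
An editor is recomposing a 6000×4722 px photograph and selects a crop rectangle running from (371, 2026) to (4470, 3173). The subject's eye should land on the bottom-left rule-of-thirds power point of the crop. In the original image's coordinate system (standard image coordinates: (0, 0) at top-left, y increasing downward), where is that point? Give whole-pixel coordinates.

Crop width = 4470 − 371 = 4099 px; one third is 1366.33 px.
Crop height = 3173 − 2026 = 1147 px; one third is 382.33 px.
The bottom-left point is one-third across and two-thirds down within the crop:
x = 371 + 1 × 1366.33 ≈ 1737; y = 2026 + 2 × 382.33 ≈ 2791.

(1737, 2791)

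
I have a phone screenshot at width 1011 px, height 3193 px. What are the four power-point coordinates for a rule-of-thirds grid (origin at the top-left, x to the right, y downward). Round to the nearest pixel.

(337, 1064), (674, 1064), (337, 2129), (674, 2129)

One third of 1011 is 337; one third of 3193 is 1064.33.
Vertical third lines at x = 337 and x = 674; horizontal third lines at y = 1064 and y = 2129.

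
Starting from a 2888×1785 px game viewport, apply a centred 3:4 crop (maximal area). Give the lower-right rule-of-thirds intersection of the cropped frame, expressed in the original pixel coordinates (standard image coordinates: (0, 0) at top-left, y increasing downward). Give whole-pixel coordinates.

2888/1785 > 3/4, so the 3:4 crop keeps the full height 1785 and trims width to 1785 × 3/4 = 1338.75 px.
Left offset = (2888 − 1338.75)/2 = 774.62 px; top offset = 0.
Lower-right is two-thirds across and two-thirds down within the crop:
x = 774.62 + 2 × 1338.75/3 ≈ 1667; y = 0.00 + 2 × 1785.00/3 ≈ 1190.

x = 1667 px, y = 1190 px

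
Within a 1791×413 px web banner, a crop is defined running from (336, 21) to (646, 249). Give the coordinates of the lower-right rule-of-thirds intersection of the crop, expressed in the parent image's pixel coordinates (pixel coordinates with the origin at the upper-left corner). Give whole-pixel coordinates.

Crop width = 646 − 336 = 310 px; one third is 103.33 px.
Crop height = 249 − 21 = 228 px; one third is 76.00 px.
The lower-right point is two-thirds across and two-thirds down within the crop:
x = 336 + 2 × 103.33 ≈ 543; y = 21 + 2 × 76.00 ≈ 173.

x = 543 px, y = 173 px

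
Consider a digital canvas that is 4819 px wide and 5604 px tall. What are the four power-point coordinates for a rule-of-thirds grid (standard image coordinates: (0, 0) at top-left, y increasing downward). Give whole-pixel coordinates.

One third of 4819 is 1606.33; one third of 5604 is 1868.
Vertical third lines at x = 1606 and x = 3213; horizontal third lines at y = 1868 and y = 3736.

(1606, 1868), (3213, 1868), (1606, 3736), (3213, 3736)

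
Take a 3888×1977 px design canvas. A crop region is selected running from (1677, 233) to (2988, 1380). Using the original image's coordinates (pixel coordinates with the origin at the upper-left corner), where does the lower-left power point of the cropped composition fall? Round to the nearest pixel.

Crop width = 2988 − 1677 = 1311 px; one third is 437.00 px.
Crop height = 1380 − 233 = 1147 px; one third is 382.33 px.
The lower-left point is one-third across and two-thirds down within the crop:
x = 1677 + 1 × 437.00 ≈ 2114; y = 233 + 2 × 382.33 ≈ 998.

(2114, 998)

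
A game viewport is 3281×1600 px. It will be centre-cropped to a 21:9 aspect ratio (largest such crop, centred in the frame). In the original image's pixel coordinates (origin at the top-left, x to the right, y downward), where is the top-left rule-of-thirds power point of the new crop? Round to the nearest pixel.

(1094, 566)

3281/1600 < 21/9, so the 21:9 crop keeps the full width 3281 and trims height to 3281 × 9/21 = 1406.14 px.
Top offset = (1600 − 1406.14)/2 = 96.93 px; left offset = 0.
Top-left is one-third across and one-third down within the crop:
x = 0.00 + 1 × 3281.00/3 ≈ 1094; y = 96.93 + 1 × 1406.14/3 ≈ 566.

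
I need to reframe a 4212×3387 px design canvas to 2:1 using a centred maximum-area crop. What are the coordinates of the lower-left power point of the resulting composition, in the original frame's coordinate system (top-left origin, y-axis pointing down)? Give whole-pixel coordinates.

4212/3387 < 2/1, so the 2:1 crop keeps the full width 4212 and trims height to 4212 × 1/2 = 2106.00 px.
Top offset = (3387 − 2106.00)/2 = 640.50 px; left offset = 0.
Lower-left is one-third across and two-thirds down within the crop:
x = 0.00 + 1 × 4212.00/3 ≈ 1404; y = 640.50 + 2 × 2106.00/3 ≈ 2045.

x = 1404 px, y = 2045 px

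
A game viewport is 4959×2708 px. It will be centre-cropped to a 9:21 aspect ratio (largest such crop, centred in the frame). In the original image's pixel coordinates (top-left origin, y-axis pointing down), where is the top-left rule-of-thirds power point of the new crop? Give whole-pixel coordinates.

4959/2708 > 9/21, so the 9:21 crop keeps the full height 2708 and trims width to 2708 × 9/21 = 1160.57 px.
Left offset = (4959 − 1160.57)/2 = 1899.21 px; top offset = 0.
Top-left is one-third across and one-third down within the crop:
x = 1899.21 + 1 × 1160.57/3 ≈ 2286; y = 0.00 + 1 × 2708.00/3 ≈ 903.

x = 2286 px, y = 903 px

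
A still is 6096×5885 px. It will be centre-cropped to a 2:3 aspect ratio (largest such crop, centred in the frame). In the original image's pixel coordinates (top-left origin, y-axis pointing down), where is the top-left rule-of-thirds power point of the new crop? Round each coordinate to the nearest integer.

x = 2394 px, y = 1962 px

6096/5885 > 2/3, so the 2:3 crop keeps the full height 5885 and trims width to 5885 × 2/3 = 3923.33 px.
Left offset = (6096 − 3923.33)/2 = 1086.33 px; top offset = 0.
Top-left is one-third across and one-third down within the crop:
x = 1086.33 + 1 × 3923.33/3 ≈ 2394; y = 0.00 + 1 × 5885.00/3 ≈ 1962.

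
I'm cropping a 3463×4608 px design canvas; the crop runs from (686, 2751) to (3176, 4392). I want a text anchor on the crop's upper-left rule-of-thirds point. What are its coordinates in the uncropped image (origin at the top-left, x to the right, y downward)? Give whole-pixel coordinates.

x = 1516 px, y = 3298 px

Crop width = 3176 − 686 = 2490 px; one third is 830.00 px.
Crop height = 4392 − 2751 = 1641 px; one third is 547.00 px.
The upper-left point is one-third across and one-third down within the crop:
x = 686 + 1 × 830.00 ≈ 1516; y = 2751 + 1 × 547.00 ≈ 3298.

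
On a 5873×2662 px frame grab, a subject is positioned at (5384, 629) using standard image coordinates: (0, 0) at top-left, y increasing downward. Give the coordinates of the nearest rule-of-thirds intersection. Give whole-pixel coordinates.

Third lines: x ∈ {1958, 3915}, y ∈ {887, 1775}.
5384 is closer to x = 3915; 629 is closer to y = 887.
So the nearest intersection is the upper-right power point.

x = 3915 px, y = 887 px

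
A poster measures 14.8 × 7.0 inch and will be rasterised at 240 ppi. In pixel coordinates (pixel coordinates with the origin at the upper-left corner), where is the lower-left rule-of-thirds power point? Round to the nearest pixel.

x = 1184 px, y = 1120 px

In pixels the canvas is 14.8 × 240 = 3552 wide and 7.0 × 240 = 1680 tall.
The lower-left point is one-third across and two-thirds down:
x = 1 × 3552/3 ≈ 1184; y = 2 × 1680/3 ≈ 1120.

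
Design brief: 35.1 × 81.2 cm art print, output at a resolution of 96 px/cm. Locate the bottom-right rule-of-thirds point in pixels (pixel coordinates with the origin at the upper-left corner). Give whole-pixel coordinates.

(2246, 5197)

In pixels the canvas is 35.1 × 96 = 3369.6 wide and 81.2 × 96 = 7795.2 tall.
The bottom-right point is two-thirds across and two-thirds down:
x = 2 × 3369.6/3 ≈ 2246; y = 2 × 7795.2/3 ≈ 5197.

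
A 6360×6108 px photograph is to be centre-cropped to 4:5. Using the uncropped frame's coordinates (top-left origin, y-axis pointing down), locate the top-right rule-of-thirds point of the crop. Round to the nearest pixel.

x = 3994 px, y = 2036 px

6360/6108 > 4/5, so the 4:5 crop keeps the full height 6108 and trims width to 6108 × 4/5 = 4886.40 px.
Left offset = (6360 − 4886.40)/2 = 736.80 px; top offset = 0.
Top-right is two-thirds across and one-third down within the crop:
x = 736.80 + 2 × 4886.40/3 ≈ 3994; y = 0.00 + 1 × 6108.00/3 ≈ 2036.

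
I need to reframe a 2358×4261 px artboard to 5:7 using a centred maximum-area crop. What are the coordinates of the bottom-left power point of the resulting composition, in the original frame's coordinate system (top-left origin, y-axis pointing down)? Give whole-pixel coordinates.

(786, 2681)

2358/4261 < 5/7, so the 5:7 crop keeps the full width 2358 and trims height to 2358 × 7/5 = 3301.20 px.
Top offset = (4261 − 3301.20)/2 = 479.90 px; left offset = 0.
Bottom-left is one-third across and two-thirds down within the crop:
x = 0.00 + 1 × 2358.00/3 ≈ 786; y = 479.90 + 2 × 3301.20/3 ≈ 2681.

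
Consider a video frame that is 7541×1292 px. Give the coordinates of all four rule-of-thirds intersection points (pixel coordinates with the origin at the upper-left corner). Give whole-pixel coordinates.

(2514, 431), (5027, 431), (2514, 861), (5027, 861)

One third of 7541 is 2513.67; one third of 1292 is 430.67.
Vertical third lines at x = 2514 and x = 5027; horizontal third lines at y = 431 and y = 861.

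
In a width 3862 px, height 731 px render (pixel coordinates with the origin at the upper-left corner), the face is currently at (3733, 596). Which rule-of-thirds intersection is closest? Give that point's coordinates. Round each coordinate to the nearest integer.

Third lines: x ∈ {1287, 2575}, y ∈ {244, 487}.
3733 is closer to x = 2575; 596 is closer to y = 487.
So the nearest intersection is the lower-right power point.

x = 2575 px, y = 487 px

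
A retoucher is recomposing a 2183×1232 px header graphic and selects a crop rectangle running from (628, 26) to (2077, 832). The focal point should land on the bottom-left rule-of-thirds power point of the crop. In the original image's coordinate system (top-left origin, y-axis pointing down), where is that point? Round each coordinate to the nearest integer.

(1111, 563)

Crop width = 2077 − 628 = 1449 px; one third is 483.00 px.
Crop height = 832 − 26 = 806 px; one third is 268.67 px.
The bottom-left point is one-third across and two-thirds down within the crop:
x = 628 + 1 × 483.00 ≈ 1111; y = 26 + 2 × 268.67 ≈ 563.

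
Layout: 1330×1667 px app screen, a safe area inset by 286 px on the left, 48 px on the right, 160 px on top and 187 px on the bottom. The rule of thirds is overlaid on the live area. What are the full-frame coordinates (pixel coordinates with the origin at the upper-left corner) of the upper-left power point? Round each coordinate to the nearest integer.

x = 618 px, y = 600 px

Content width = 1330 − 286 − 48 = 996 px; content height = 1667 − 160 − 187 = 1320 px.
Upper-left is one-third across and one-third down within the live area.
x = 286 + 1 × 996/3 = 286 + 332.00 ≈ 618
y = 160 + 1 × 1320/3 = 160 + 440.00 ≈ 600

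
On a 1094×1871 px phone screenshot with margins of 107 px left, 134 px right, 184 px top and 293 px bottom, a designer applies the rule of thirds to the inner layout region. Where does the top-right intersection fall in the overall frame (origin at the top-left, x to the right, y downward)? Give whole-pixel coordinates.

(676, 649)

Content width = 1094 − 107 − 134 = 853 px; content height = 1871 − 184 − 293 = 1394 px.
Top-right is two-thirds across and one-third down within the inner layout region.
x = 107 + 2 × 853/3 = 107 + 568.67 ≈ 676
y = 184 + 1 × 1394/3 = 184 + 464.67 ≈ 649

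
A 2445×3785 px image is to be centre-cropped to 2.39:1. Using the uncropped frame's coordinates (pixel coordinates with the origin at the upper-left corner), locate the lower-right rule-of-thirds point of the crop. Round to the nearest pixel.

2445/3785 < 2.39/1, so the 2.39:1 crop keeps the full width 2445 and trims height to 2445 × 1/2.39 = 1023.01 px.
Top offset = (3785 − 1023.01)/2 = 1380.99 px; left offset = 0.
Lower-right is two-thirds across and two-thirds down within the crop:
x = 0.00 + 2 × 2445.00/3 ≈ 1630; y = 1380.99 + 2 × 1023.01/3 ≈ 2063.

x = 1630 px, y = 2063 px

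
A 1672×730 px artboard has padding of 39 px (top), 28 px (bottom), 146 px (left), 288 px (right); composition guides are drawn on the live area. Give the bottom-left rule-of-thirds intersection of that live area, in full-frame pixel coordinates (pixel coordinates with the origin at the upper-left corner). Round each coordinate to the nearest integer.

x = 559 px, y = 481 px

Content width = 1672 − 146 − 288 = 1238 px; content height = 730 − 39 − 28 = 663 px.
Bottom-left is one-third across and two-thirds down within the live area.
x = 146 + 1 × 1238/3 = 146 + 412.67 ≈ 559
y = 39 + 2 × 663/3 = 39 + 442.00 ≈ 481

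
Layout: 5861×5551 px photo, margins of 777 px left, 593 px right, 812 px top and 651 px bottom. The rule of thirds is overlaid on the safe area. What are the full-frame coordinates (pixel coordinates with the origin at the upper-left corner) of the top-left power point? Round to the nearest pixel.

x = 2274 px, y = 2175 px

Content width = 5861 − 777 − 593 = 4491 px; content height = 5551 − 812 − 651 = 4088 px.
Top-left is one-third across and one-third down within the safe area.
x = 777 + 1 × 4491/3 = 777 + 1497.00 ≈ 2274
y = 812 + 1 × 4088/3 = 812 + 1362.67 ≈ 2175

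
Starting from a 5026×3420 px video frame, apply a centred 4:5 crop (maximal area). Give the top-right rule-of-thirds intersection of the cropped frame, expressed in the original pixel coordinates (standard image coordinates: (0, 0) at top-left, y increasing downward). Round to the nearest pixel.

5026/3420 > 4/5, so the 4:5 crop keeps the full height 3420 and trims width to 3420 × 4/5 = 2736.00 px.
Left offset = (5026 − 2736.00)/2 = 1145.00 px; top offset = 0.
Top-right is two-thirds across and one-third down within the crop:
x = 1145.00 + 2 × 2736.00/3 ≈ 2969; y = 0.00 + 1 × 3420.00/3 ≈ 1140.

(2969, 1140)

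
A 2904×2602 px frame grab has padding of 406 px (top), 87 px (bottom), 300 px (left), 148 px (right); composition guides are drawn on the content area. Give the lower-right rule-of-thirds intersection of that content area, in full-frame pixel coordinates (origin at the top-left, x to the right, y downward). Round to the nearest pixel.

Content width = 2904 − 300 − 148 = 2456 px; content height = 2602 − 406 − 87 = 2109 px.
Lower-right is two-thirds across and two-thirds down within the content area.
x = 300 + 2 × 2456/3 = 300 + 1637.33 ≈ 1937
y = 406 + 2 × 2109/3 = 406 + 1406.00 ≈ 1812

x = 1937 px, y = 1812 px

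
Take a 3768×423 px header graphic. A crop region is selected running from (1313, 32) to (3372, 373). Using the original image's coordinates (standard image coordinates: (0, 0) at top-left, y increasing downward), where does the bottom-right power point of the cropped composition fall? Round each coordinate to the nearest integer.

Crop width = 3372 − 1313 = 2059 px; one third is 686.33 px.
Crop height = 373 − 32 = 341 px; one third is 113.67 px.
The bottom-right point is two-thirds across and two-thirds down within the crop:
x = 1313 + 2 × 686.33 ≈ 2686; y = 32 + 2 × 113.67 ≈ 259.

(2686, 259)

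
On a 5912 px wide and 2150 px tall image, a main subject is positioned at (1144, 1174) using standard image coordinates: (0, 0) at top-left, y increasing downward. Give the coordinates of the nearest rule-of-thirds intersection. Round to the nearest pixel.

Third lines: x ∈ {1971, 3941}, y ∈ {717, 1433}.
1144 is closer to x = 1971; 1174 is closer to y = 1433.
So the nearest intersection is the lower-left power point.

(1971, 1433)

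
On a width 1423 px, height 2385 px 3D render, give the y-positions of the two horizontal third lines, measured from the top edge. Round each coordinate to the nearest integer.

795 px and 1590 px

2385 / 3 = 795, so the horizontal lines sit at one and two thirds of 2385.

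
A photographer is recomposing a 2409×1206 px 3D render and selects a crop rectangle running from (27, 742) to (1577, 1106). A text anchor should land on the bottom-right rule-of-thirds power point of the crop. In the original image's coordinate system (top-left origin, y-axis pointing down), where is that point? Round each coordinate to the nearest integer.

(1060, 985)

Crop width = 1577 − 27 = 1550 px; one third is 516.67 px.
Crop height = 1106 − 742 = 364 px; one third is 121.33 px.
The bottom-right point is two-thirds across and two-thirds down within the crop:
x = 27 + 2 × 516.67 ≈ 1060; y = 742 + 2 × 121.33 ≈ 985.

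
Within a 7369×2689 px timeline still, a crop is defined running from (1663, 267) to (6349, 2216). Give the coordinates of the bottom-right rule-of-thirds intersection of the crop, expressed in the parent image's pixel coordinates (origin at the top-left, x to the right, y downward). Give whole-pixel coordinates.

(4787, 1566)

Crop width = 6349 − 1663 = 4686 px; one third is 1562.00 px.
Crop height = 2216 − 267 = 1949 px; one third is 649.67 px.
The bottom-right point is two-thirds across and two-thirds down within the crop:
x = 1663 + 2 × 1562.00 ≈ 4787; y = 267 + 2 × 649.67 ≈ 1566.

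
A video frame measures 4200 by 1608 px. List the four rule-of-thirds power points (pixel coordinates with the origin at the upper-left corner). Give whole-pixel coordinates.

(1400, 536), (2800, 536), (1400, 1072), (2800, 1072)

One third of 4200 is 1400; one third of 1608 is 536.
Vertical third lines at x = 1400 and x = 2800; horizontal third lines at y = 536 and y = 1072.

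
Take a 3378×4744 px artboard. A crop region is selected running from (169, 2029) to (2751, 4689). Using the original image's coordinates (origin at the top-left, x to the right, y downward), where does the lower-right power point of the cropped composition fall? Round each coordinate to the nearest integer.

x = 1890 px, y = 3802 px

Crop width = 2751 − 169 = 2582 px; one third is 860.67 px.
Crop height = 4689 − 2029 = 2660 px; one third is 886.67 px.
The lower-right point is two-thirds across and two-thirds down within the crop:
x = 169 + 2 × 860.67 ≈ 1890; y = 2029 + 2 × 886.67 ≈ 3802.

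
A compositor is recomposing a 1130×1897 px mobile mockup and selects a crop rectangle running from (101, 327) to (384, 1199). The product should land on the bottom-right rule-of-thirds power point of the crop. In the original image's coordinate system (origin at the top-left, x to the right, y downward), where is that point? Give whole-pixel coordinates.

Crop width = 384 − 101 = 283 px; one third is 94.33 px.
Crop height = 1199 − 327 = 872 px; one third is 290.67 px.
The bottom-right point is two-thirds across and two-thirds down within the crop:
x = 101 + 2 × 94.33 ≈ 290; y = 327 + 2 × 290.67 ≈ 908.

x = 290 px, y = 908 px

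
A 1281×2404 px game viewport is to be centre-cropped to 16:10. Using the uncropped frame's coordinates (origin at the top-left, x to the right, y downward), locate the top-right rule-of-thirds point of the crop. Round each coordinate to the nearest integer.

1281/2404 < 16/10, so the 16:10 crop keeps the full width 1281 and trims height to 1281 × 10/16 = 800.62 px.
Top offset = (2404 − 800.62)/2 = 801.69 px; left offset = 0.
Top-right is two-thirds across and one-third down within the crop:
x = 0.00 + 2 × 1281.00/3 ≈ 854; y = 801.69 + 1 × 800.62/3 ≈ 1069.

(854, 1069)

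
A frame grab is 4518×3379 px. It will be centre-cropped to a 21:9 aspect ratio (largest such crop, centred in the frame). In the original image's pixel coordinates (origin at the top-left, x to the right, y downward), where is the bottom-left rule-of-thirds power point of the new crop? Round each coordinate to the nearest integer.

x = 1506 px, y = 2012 px

4518/3379 < 21/9, so the 21:9 crop keeps the full width 4518 and trims height to 4518 × 9/21 = 1936.29 px.
Top offset = (3379 − 1936.29)/2 = 721.36 px; left offset = 0.
Bottom-left is one-third across and two-thirds down within the crop:
x = 0.00 + 1 × 4518.00/3 ≈ 1506; y = 721.36 + 2 × 1936.29/3 ≈ 2012.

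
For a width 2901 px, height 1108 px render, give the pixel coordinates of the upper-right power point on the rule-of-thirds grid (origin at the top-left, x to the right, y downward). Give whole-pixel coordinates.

The upper-right point sits two-thirds of the way across and one-third of the way down.
x = 2 × 2901/3 ≈ 1934; y = 1 × 1108/3 ≈ 369.

(1934, 369)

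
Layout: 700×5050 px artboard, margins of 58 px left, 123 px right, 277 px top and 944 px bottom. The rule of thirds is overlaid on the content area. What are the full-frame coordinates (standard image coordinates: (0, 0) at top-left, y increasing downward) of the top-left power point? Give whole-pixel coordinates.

Content width = 700 − 58 − 123 = 519 px; content height = 5050 − 277 − 944 = 3829 px.
Top-left is one-third across and one-third down within the content area.
x = 58 + 1 × 519/3 = 58 + 173.00 ≈ 231
y = 277 + 1 × 3829/3 = 277 + 1276.33 ≈ 1553

(231, 1553)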